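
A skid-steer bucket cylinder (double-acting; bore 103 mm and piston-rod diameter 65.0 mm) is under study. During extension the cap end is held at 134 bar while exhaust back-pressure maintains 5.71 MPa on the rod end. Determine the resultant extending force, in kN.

F ≈ 83.0 kN

Cap-side area A_cap = π/4 × (103 mm)² = 8332 mm^2
Rod-side annular area A_ann = π/4 × (103² − 65.0²) = 5014 mm^2
Net thrust = P_cap·A_cap − P_rod·A_ann = 111.7 kN − 28.63 kN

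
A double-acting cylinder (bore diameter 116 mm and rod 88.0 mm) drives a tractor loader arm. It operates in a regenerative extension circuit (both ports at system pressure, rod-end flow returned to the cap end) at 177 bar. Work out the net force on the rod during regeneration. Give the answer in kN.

With equal pressure on both faces, forces on the annular region cancel; the net push is pressure × rod cross-section.
Rod cross-section A_rod = π/4 × (88.0 mm)² = 6082 mm^2
F = P × A_rod

F ≈ 108 kN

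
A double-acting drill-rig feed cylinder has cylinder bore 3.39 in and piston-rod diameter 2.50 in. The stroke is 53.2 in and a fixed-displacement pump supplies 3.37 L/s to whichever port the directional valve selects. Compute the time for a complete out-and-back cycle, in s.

Cap-side area A_cap = π/4 × (3.39 in)² = 9.026 in^2
Rod-side annular area A_ann = π/4 × (3.39² − 2.50²) = 4.117 in^2
t_ext = A_cap·L/Q = 2.335 s
t_ret = A_ann·L/Q = 1.065 s
t_cycle = t_ext + t_ret

t ≈ 3.40 s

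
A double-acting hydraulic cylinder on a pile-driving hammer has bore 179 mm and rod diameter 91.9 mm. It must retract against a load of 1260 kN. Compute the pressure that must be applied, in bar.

Rod-side annular area A_ann = π/4 × (179² − 91.9²) = 18530 mm^2
Retraction: pressure acts on the annular area.
P = F / A = 1260 kN / A

P ≈ 680 bar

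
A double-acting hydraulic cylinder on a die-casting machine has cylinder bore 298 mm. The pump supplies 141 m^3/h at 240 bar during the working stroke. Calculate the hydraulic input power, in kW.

W ≈ 940 kW

Hydraulic power = P × Q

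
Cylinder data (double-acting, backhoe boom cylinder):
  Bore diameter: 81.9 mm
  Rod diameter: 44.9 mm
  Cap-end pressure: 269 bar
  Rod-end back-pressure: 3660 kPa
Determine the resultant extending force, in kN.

Cap-side area A_cap = π/4 × (81.9 mm)² = 5268 mm^2
Rod-side annular area A_ann = π/4 × (81.9² − 44.9²) = 3685 mm^2
Net thrust = P_cap·A_cap − P_rod·A_ann = 141.7 kN − 13.49 kN

F ≈ 128 kN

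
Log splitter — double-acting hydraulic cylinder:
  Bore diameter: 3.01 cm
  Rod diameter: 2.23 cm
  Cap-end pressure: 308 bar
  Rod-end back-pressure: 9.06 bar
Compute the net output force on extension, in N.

Cap-side area A_cap = π/4 × (3.01 cm)² = 7.116 cm^2
Rod-side annular area A_ann = π/4 × (3.01² − 2.23²) = 3.210 cm^2
Net thrust = P_cap·A_cap − P_rod·A_ann = 21920 N − 290.8 N

F ≈ 21600 N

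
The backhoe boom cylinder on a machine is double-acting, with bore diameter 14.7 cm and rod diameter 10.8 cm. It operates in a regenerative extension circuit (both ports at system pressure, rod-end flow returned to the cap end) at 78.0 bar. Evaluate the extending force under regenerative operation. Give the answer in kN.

F ≈ 71.5 kN

With equal pressure on both faces, forces on the annular region cancel; the net push is pressure × rod cross-section.
Rod cross-section A_rod = π/4 × (10.8 cm)² = 91.61 cm^2
F = P × A_rod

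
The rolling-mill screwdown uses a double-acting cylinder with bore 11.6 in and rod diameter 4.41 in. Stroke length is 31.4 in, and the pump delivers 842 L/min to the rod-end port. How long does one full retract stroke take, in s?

t ≈ 3.31 s

Rod-side annular area A_ann = π/4 × (11.6² − 4.41²) = 90.41 in^2
Swept volume V = A × L; t = V / Q = A·L / Q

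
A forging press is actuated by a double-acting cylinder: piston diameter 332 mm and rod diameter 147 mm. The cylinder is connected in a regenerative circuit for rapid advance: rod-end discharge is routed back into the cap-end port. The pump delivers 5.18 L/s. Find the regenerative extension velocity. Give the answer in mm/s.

In regeneration the rod-end outflow joins the pump flow into the cap end, so the net volume the pump must supply per unit advance equals the rod cross-section area.
Rod cross-section A_rod = π/4 × (147 mm)² = 16970 mm^2
v = Q_pump / A_rod

v ≈ 305 mm/s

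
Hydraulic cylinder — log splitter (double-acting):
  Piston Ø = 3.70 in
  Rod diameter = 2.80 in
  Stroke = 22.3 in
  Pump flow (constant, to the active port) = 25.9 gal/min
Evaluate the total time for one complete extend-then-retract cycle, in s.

t ≈ 3.43 s

Cap-side area A_cap = π/4 × (3.70 in)² = 10.75 in^2
Rod-side annular area A_ann = π/4 × (3.70² − 2.80²) = 4.595 in^2
t_ext = A_cap·L/Q = 2.405 s
t_ret = A_ann·L/Q = 1.028 s
t_cycle = t_ext + t_ret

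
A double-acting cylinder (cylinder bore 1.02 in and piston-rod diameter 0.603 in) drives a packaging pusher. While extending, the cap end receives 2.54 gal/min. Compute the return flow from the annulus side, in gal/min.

Q_out ≈ 1.65 gal/min

Cap-side area A_cap = π/4 × (1.02 in)² = 0.8171 in^2
Rod-side annular area A_ann = π/4 × (1.02² − 0.603²) = 0.5316 in^2
Piston speed v = Q_in/A_cap; rod-end outflow Q_out = v × A_ann = Q_in × A_ann/A_cap.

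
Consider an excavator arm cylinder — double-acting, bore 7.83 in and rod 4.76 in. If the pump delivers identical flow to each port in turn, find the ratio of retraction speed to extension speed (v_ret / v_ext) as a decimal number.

Cap-side area A_cap = π/4 × (7.83 in)² = 48.15 in^2
Rod-side annular area A_ann = π/4 × (7.83² − 4.76²) = 30.36 in^2
For equal Q, v ∝ 1/A, so v_ret/v_ext = A_cap/A_ann.

v_ret/v_ext ≈ 1.59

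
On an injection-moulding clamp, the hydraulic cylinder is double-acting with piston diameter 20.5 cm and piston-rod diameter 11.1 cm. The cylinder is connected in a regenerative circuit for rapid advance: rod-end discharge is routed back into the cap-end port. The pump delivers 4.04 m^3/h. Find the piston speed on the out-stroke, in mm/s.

In regeneration the rod-end outflow joins the pump flow into the cap end, so the net volume the pump must supply per unit advance equals the rod cross-section area.
Rod cross-section A_rod = π/4 × (11.1 cm)² = 96.77 cm^2
v = Q_pump / A_rod

v ≈ 116 mm/s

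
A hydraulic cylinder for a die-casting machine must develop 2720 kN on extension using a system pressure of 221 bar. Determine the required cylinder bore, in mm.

Extension force acts on the full piston face: F = P × (π/4)D².
D = √(4F / (πP)) = √(4 × 2720 kN / (π × 221 bar))

D ≈ 396 mm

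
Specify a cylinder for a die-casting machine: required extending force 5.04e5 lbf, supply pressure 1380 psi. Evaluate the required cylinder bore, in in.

Extension force acts on the full piston face: F = P × (π/4)D².
D = √(4F / (πP)) = √(4 × 5.04e5 lbf / (π × 1380 psi))

D ≈ 21.6 in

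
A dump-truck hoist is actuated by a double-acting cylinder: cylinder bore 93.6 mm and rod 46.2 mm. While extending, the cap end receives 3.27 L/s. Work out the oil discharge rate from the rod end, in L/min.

Q_out ≈ 148 L/min

Cap-side area A_cap = π/4 × (93.6 mm)² = 6881 mm^2
Rod-side annular area A_ann = π/4 × (93.6² − 46.2²) = 5204 mm^2
Piston speed v = Q_in/A_cap; rod-end outflow Q_out = v × A_ann = Q_in × A_ann/A_cap.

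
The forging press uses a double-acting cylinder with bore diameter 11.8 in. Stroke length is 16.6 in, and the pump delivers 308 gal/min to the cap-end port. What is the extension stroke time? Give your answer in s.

t ≈ 1.53 s

Cap-side area A_cap = π/4 × (11.8 in)² = 109.4 in^2
Swept volume V = A × L; t = V / Q = A·L / Q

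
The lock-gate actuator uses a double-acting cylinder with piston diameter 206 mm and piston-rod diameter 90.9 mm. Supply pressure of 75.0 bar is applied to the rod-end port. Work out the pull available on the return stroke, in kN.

Rod-side annular area A_ann = π/4 × (206² − 90.9²) = 26840 mm^2
On retraction the pressure acts on the annular area (bore minus rod).
F = P × A_ann

F ≈ 201 kN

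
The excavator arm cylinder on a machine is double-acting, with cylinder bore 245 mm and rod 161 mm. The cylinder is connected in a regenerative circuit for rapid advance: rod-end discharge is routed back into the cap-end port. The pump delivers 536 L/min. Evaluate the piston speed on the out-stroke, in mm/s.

v ≈ 439 mm/s

In regeneration the rod-end outflow joins the pump flow into the cap end, so the net volume the pump must supply per unit advance equals the rod cross-section area.
Rod cross-section A_rod = π/4 × (161 mm)² = 20360 mm^2
v = Q_pump / A_rod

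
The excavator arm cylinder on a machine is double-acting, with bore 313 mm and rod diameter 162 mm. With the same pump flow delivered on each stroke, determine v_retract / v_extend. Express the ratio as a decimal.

Cap-side area A_cap = π/4 × (313 mm)² = 76940 mm^2
Rod-side annular area A_ann = π/4 × (313² − 162²) = 56330 mm^2
For equal Q, v ∝ 1/A, so v_ret/v_ext = A_cap/A_ann.

v_ret/v_ext ≈ 1.37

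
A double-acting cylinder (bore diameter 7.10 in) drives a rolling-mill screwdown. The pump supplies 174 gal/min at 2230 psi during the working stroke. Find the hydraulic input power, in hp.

W ≈ 226 hp

Hydraulic power = P × Q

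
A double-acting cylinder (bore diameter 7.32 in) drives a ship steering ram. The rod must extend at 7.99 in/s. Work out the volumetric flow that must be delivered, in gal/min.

Cap-side area A_cap = π/4 × (7.32 in)² = 42.08 in^2
Q = A × v

Q ≈ 87.3 gal/min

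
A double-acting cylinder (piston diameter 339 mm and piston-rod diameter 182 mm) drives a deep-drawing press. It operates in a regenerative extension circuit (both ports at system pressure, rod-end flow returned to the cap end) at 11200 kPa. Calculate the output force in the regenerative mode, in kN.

F ≈ 291 kN

With equal pressure on both faces, forces on the annular region cancel; the net push is pressure × rod cross-section.
Rod cross-section A_rod = π/4 × (182 mm)² = 26020 mm^2
F = P × A_rod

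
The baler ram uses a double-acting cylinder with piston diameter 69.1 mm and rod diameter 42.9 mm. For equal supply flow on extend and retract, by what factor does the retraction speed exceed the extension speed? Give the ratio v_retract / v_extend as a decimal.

Cap-side area A_cap = π/4 × (69.1 mm)² = 3750 mm^2
Rod-side annular area A_ann = π/4 × (69.1² − 42.9²) = 2305 mm^2
For equal Q, v ∝ 1/A, so v_ret/v_ext = A_cap/A_ann.

v_ret/v_ext ≈ 1.63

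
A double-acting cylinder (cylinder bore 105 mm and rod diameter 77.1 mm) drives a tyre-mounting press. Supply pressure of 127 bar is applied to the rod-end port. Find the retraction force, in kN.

Rod-side annular area A_ann = π/4 × (105² − 77.1²) = 3990 mm^2
On retraction the pressure acts on the annular area (bore minus rod).
F = P × A_ann

F ≈ 50.7 kN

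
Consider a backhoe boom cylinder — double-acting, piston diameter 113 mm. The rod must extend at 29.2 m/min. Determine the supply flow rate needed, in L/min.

Q ≈ 293 L/min

Cap-side area A_cap = π/4 × (113 mm)² = 10030 mm^2
Q = A × v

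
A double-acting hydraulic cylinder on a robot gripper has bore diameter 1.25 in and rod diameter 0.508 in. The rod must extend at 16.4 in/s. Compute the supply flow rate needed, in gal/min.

Q ≈ 5.23 gal/min

Cap-side area A_cap = π/4 × (1.25 in)² = 1.227 in^2
Q = A × v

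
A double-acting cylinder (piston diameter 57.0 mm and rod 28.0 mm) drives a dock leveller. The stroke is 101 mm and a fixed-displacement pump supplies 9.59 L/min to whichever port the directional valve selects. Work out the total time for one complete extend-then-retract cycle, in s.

Cap-side area A_cap = π/4 × (57.0 mm)² = 2552 mm^2
Rod-side annular area A_ann = π/4 × (57.0² − 28.0²) = 1936 mm^2
t_ext = A_cap·L/Q = 1.612 s
t_ret = A_ann·L/Q = 1.223 s
t_cycle = t_ext + t_ret

t ≈ 2.84 s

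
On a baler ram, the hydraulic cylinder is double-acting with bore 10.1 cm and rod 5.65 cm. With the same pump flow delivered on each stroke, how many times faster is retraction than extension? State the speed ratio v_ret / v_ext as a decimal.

Cap-side area A_cap = π/4 × (10.1 cm)² = 80.12 cm^2
Rod-side annular area A_ann = π/4 × (10.1² − 5.65²) = 55.05 cm^2
For equal Q, v ∝ 1/A, so v_ret/v_ext = A_cap/A_ann.

v_ret/v_ext ≈ 1.46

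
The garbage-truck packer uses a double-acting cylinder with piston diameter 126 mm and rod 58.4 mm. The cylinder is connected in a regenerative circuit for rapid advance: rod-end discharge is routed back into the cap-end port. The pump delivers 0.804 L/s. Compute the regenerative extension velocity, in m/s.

v ≈ 0.300 m/s

In regeneration the rod-end outflow joins the pump flow into the cap end, so the net volume the pump must supply per unit advance equals the rod cross-section area.
Rod cross-section A_rod = π/4 × (58.4 mm)² = 2679 mm^2
v = Q_pump / A_rod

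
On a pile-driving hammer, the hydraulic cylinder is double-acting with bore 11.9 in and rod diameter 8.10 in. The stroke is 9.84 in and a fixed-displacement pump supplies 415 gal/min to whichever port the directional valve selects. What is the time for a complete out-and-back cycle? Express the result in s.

Cap-side area A_cap = π/4 × (11.9 in)² = 111.2 in^2
Rod-side annular area A_ann = π/4 × (11.9² − 8.10²) = 59.69 in^2
t_ext = A_cap·L/Q = 0.6850 s
t_ret = A_ann·L/Q = 0.3676 s
t_cycle = t_ext + t_ret

t ≈ 1.05 s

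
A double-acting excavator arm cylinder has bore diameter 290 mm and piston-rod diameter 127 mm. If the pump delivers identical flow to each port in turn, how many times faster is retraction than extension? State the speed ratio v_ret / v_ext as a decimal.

Cap-side area A_cap = π/4 × (290 mm)² = 66050 mm^2
Rod-side annular area A_ann = π/4 × (290² − 127²) = 53380 mm^2
For equal Q, v ∝ 1/A, so v_ret/v_ext = A_cap/A_ann.

v_ret/v_ext ≈ 1.24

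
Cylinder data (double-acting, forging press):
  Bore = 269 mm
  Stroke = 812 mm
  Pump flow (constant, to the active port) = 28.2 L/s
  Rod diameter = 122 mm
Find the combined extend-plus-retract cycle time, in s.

t ≈ 2.94 s

Cap-side area A_cap = π/4 × (269 mm)² = 56830 mm^2
Rod-side annular area A_ann = π/4 × (269² − 122²) = 45140 mm^2
t_ext = A_cap·L/Q = 1.636 s
t_ret = A_ann·L/Q = 1.300 s
t_cycle = t_ext + t_ret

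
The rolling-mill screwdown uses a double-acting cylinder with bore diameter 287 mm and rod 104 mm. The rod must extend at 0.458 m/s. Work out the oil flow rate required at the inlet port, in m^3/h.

Q ≈ 107 m^3/h

Cap-side area A_cap = π/4 × (287 mm)² = 64690 mm^2
Q = A × v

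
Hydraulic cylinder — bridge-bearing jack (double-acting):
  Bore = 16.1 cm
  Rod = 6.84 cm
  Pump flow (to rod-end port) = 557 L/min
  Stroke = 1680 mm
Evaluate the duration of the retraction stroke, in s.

t ≈ 3.02 s

Rod-side annular area A_ann = π/4 × (16.1² − 6.84²) = 166.8 cm^2
Swept volume V = A × L; t = V / Q = A·L / Q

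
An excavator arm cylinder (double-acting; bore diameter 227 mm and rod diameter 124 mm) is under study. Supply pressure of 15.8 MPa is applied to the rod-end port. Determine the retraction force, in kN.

Rod-side annular area A_ann = π/4 × (227² − 124²) = 28390 mm^2
On retraction the pressure acts on the annular area (bore minus rod).
F = P × A_ann

F ≈ 449 kN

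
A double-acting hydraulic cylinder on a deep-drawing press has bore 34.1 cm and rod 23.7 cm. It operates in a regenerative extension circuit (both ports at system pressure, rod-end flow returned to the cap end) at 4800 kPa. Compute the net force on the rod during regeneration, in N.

With equal pressure on both faces, forces on the annular region cancel; the net push is pressure × rod cross-section.
Rod cross-section A_rod = π/4 × (23.7 cm)² = 441.2 cm^2
F = P × A_rod

F ≈ 2.12e5 N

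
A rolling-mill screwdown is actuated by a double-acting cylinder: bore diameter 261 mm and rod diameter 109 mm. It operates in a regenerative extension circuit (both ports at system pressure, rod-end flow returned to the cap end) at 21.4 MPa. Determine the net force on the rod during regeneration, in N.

F ≈ 2.00e5 N

With equal pressure on both faces, forces on the annular region cancel; the net push is pressure × rod cross-section.
Rod cross-section A_rod = π/4 × (109 mm)² = 9331 mm^2
F = P × A_rod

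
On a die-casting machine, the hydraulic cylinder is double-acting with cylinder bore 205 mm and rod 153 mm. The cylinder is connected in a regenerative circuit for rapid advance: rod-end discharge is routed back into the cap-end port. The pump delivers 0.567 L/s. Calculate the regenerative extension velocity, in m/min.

v ≈ 1.85 m/min

In regeneration the rod-end outflow joins the pump flow into the cap end, so the net volume the pump must supply per unit advance equals the rod cross-section area.
Rod cross-section A_rod = π/4 × (153 mm)² = 18390 mm^2
v = Q_pump / A_rod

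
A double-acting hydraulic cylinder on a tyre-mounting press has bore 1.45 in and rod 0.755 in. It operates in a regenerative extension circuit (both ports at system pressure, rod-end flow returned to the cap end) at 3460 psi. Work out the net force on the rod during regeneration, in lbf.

F ≈ 1550 lbf

With equal pressure on both faces, forces on the annular region cancel; the net push is pressure × rod cross-section.
Rod cross-section A_rod = π/4 × (0.755 in)² = 0.4477 in^2
F = P × A_rod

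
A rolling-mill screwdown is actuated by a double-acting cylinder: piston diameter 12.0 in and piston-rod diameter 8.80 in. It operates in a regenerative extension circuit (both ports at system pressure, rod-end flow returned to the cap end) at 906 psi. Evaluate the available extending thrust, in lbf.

F ≈ 55100 lbf

With equal pressure on both faces, forces on the annular region cancel; the net push is pressure × rod cross-section.
Rod cross-section A_rod = π/4 × (8.80 in)² = 60.82 in^2
F = P × A_rod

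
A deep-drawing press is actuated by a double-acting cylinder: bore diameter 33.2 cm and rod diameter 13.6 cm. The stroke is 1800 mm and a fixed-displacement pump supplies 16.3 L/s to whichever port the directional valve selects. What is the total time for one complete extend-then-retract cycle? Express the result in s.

Cap-side area A_cap = π/4 × (33.2 cm)² = 865.7 cm^2
Rod-side annular area A_ann = π/4 × (33.2² − 13.6²) = 720.4 cm^2
t_ext = A_cap·L/Q = 9.560 s
t_ret = A_ann·L/Q = 7.956 s
t_cycle = t_ext + t_ret

t ≈ 17.5 s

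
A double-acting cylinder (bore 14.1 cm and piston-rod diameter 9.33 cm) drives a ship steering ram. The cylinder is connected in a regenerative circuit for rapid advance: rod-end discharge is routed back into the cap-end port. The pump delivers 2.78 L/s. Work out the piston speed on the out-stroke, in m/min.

v ≈ 24.4 m/min

In regeneration the rod-end outflow joins the pump flow into the cap end, so the net volume the pump must supply per unit advance equals the rod cross-section area.
Rod cross-section A_rod = π/4 × (9.33 cm)² = 68.37 cm^2
v = Q_pump / A_rod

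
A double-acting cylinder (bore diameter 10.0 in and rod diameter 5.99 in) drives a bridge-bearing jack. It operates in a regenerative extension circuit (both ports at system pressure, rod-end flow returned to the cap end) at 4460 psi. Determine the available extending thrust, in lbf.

With equal pressure on both faces, forces on the annular region cancel; the net push is pressure × rod cross-section.
Rod cross-section A_rod = π/4 × (5.99 in)² = 28.18 in^2
F = P × A_rod

F ≈ 1.26e5 lbf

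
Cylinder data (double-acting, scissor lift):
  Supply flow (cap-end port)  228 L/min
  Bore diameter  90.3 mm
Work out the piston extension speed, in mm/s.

v ≈ 593 mm/s

Cap-side area A_cap = π/4 × (90.3 mm)² = 6404 mm^2
v = Q / A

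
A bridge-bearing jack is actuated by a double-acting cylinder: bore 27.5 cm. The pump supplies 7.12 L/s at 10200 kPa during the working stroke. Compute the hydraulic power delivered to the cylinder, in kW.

Hydraulic power = P × Q

W ≈ 72.6 kW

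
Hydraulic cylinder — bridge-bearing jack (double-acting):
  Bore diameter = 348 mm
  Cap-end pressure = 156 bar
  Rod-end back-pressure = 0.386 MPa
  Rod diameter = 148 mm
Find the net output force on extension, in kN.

F ≈ 1450 kN

Cap-side area A_cap = π/4 × (348 mm)² = 95110 mm^2
Rod-side annular area A_ann = π/4 × (348² − 148²) = 77910 mm^2
Net thrust = P_cap·A_cap − P_rod·A_ann = 1484 kN − 30.07 kN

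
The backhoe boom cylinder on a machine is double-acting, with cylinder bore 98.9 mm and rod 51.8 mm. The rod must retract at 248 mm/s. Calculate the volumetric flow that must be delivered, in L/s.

Q ≈ 1.38 L/s

Rod-side annular area A_ann = π/4 × (98.9² − 51.8²) = 5575 mm^2
Q = A × v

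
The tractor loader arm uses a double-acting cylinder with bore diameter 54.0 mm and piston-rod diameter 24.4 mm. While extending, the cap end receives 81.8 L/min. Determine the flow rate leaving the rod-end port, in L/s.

Cap-side area A_cap = π/4 × (54.0 mm)² = 2290 mm^2
Rod-side annular area A_ann = π/4 × (54.0² − 24.4²) = 1823 mm^2
Piston speed v = Q_in/A_cap; rod-end outflow Q_out = v × A_ann = Q_in × A_ann/A_cap.

Q_out ≈ 1.08 L/s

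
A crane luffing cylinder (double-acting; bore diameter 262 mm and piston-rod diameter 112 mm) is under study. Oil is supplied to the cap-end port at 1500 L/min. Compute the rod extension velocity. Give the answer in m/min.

v ≈ 27.8 m/min

Cap-side area A_cap = π/4 × (262 mm)² = 53910 mm^2
v = Q / A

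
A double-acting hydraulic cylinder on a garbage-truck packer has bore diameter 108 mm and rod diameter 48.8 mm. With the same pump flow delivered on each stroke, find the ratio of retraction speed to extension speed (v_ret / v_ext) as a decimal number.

Cap-side area A_cap = π/4 × (108 mm)² = 9161 mm^2
Rod-side annular area A_ann = π/4 × (108² − 48.8²) = 7291 mm^2
For equal Q, v ∝ 1/A, so v_ret/v_ext = A_cap/A_ann.

v_ret/v_ext ≈ 1.26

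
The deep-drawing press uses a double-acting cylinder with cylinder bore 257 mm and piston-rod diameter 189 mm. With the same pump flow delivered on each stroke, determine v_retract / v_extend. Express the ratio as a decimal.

v_ret/v_ext ≈ 2.18

Cap-side area A_cap = π/4 × (257 mm)² = 51870 mm^2
Rod-side annular area A_ann = π/4 × (257² − 189²) = 23820 mm^2
For equal Q, v ∝ 1/A, so v_ret/v_ext = A_cap/A_ann.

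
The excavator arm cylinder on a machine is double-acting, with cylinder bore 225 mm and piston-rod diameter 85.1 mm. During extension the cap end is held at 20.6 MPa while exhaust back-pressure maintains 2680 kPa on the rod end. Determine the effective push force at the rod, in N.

Cap-side area A_cap = π/4 × (225 mm)² = 39760 mm^2
Rod-side annular area A_ann = π/4 × (225² − 85.1²) = 34070 mm^2
Net thrust = P_cap·A_cap − P_rod·A_ann = 8.191e5 N − 91320 N

F ≈ 7.28e5 N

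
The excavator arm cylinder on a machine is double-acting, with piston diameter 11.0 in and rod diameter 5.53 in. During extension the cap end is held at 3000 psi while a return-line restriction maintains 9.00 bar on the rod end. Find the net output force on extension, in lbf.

Cap-side area A_cap = π/4 × (11.0 in)² = 95.03 in^2
Rod-side annular area A_ann = π/4 × (11.0² − 5.53²) = 71.01 in^2
Net thrust = P_cap·A_cap − P_rod·A_ann = 2.851e5 lbf − 9270 lbf

F ≈ 2.76e5 lbf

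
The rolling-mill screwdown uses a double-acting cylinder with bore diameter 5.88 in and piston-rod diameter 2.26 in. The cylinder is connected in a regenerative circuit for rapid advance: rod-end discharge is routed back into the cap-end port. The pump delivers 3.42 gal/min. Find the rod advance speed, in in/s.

In regeneration the rod-end outflow joins the pump flow into the cap end, so the net volume the pump must supply per unit advance equals the rod cross-section area.
Rod cross-section A_rod = π/4 × (2.26 in)² = 4.011 in^2
v = Q_pump / A_rod

v ≈ 3.28 in/s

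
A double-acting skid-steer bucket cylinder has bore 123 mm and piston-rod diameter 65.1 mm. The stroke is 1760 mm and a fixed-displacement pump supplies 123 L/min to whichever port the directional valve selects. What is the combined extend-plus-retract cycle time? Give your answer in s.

t ≈ 17.5 s

Cap-side area A_cap = π/4 × (123 mm)² = 11880 mm^2
Rod-side annular area A_ann = π/4 × (123² − 65.1²) = 8554 mm^2
t_ext = A_cap·L/Q = 10.20 s
t_ret = A_ann·L/Q = 7.344 s
t_cycle = t_ext + t_ret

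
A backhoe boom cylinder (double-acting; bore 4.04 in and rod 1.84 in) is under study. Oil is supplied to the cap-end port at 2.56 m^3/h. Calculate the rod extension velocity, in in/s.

v ≈ 3.39 in/s

Cap-side area A_cap = π/4 × (4.04 in)² = 12.82 in^2
v = Q / A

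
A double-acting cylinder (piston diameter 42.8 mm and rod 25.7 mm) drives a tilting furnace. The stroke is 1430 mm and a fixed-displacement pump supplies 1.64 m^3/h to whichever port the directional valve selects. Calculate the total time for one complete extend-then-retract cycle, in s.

Cap-side area A_cap = π/4 × (42.8 mm)² = 1439 mm^2
Rod-side annular area A_ann = π/4 × (42.8² − 25.7²) = 920.0 mm^2
t_ext = A_cap·L/Q = 4.516 s
t_ret = A_ann·L/Q = 2.888 s
t_cycle = t_ext + t_ret

t ≈ 7.40 s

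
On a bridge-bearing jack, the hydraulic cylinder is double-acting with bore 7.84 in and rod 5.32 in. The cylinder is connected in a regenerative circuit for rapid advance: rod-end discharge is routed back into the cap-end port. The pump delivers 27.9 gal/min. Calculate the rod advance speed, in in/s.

v ≈ 4.83 in/s

In regeneration the rod-end outflow joins the pump flow into the cap end, so the net volume the pump must supply per unit advance equals the rod cross-section area.
Rod cross-section A_rod = π/4 × (5.32 in)² = 22.23 in^2
v = Q_pump / A_rod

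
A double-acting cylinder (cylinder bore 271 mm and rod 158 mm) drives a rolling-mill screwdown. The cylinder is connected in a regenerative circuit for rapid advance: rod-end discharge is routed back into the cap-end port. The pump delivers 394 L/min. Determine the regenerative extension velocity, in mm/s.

In regeneration the rod-end outflow joins the pump flow into the cap end, so the net volume the pump must supply per unit advance equals the rod cross-section area.
Rod cross-section A_rod = π/4 × (158 mm)² = 19610 mm^2
v = Q_pump / A_rod

v ≈ 335 mm/s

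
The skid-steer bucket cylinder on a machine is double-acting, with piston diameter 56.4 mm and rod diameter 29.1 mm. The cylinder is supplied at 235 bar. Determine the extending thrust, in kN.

F ≈ 58.7 kN

Cap-side area A_cap = π/4 × (56.4 mm)² = 2498 mm^2
F = P × A_cap = 235 bar × A_cap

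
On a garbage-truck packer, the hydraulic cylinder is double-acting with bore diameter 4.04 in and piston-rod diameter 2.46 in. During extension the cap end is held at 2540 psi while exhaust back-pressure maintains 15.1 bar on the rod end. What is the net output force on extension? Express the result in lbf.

F ≈ 30800 lbf

Cap-side area A_cap = π/4 × (4.04 in)² = 12.82 in^2
Rod-side annular area A_ann = π/4 × (4.04² − 2.46²) = 8.066 in^2
Net thrust = P_cap·A_cap − P_rod·A_ann = 32560 lbf − 1767 lbf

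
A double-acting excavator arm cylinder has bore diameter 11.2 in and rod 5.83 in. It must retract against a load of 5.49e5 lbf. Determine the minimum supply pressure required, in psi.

P ≈ 7640 psi

Rod-side annular area A_ann = π/4 × (11.2² − 5.83²) = 71.83 in^2
Retraction: pressure acts on the annular area.
P = F / A = 5.49e5 lbf / A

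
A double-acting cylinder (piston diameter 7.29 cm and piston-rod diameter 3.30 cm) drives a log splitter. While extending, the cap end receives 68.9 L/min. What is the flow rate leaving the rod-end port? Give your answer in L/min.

Q_out ≈ 54.8 L/min

Cap-side area A_cap = π/4 × (7.29 cm)² = 41.74 cm^2
Rod-side annular area A_ann = π/4 × (7.29² − 3.30²) = 33.19 cm^2
Piston speed v = Q_in/A_cap; rod-end outflow Q_out = v × A_ann = Q_in × A_ann/A_cap.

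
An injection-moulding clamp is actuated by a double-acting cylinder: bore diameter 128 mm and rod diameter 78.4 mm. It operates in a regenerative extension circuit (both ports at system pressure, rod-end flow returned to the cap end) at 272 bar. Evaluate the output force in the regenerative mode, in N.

F ≈ 1.31e5 N

With equal pressure on both faces, forces on the annular region cancel; the net push is pressure × rod cross-section.
Rod cross-section A_rod = π/4 × (78.4 mm)² = 4827 mm^2
F = P × A_rod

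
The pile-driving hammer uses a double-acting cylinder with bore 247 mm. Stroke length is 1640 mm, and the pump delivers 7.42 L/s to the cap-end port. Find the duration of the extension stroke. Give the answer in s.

t ≈ 10.6 s

Cap-side area A_cap = π/4 × (247 mm)² = 47920 mm^2
Swept volume V = A × L; t = V / Q = A·L / Q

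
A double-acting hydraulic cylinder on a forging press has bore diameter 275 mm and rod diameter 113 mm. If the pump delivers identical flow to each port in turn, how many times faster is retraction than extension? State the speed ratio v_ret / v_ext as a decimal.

v_ret/v_ext ≈ 1.20

Cap-side area A_cap = π/4 × (275 mm)² = 59400 mm^2
Rod-side annular area A_ann = π/4 × (275² − 113²) = 49370 mm^2
For equal Q, v ∝ 1/A, so v_ret/v_ext = A_cap/A_ann.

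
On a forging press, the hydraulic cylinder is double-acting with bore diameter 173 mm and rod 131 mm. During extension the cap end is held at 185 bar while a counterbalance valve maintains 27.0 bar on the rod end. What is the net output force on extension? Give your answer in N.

Cap-side area A_cap = π/4 × (173 mm)² = 23510 mm^2
Rod-side annular area A_ann = π/4 × (173² − 131²) = 10030 mm^2
Net thrust = P_cap·A_cap − P_rod·A_ann = 4.349e5 N − 27080 N

F ≈ 4.08e5 N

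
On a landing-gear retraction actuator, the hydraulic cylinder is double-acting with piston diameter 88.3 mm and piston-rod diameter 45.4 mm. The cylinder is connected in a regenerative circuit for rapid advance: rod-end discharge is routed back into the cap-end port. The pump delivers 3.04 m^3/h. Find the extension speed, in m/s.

v ≈ 0.522 m/s

In regeneration the rod-end outflow joins the pump flow into the cap end, so the net volume the pump must supply per unit advance equals the rod cross-section area.
Rod cross-section A_rod = π/4 × (45.4 mm)² = 1619 mm^2
v = Q_pump / A_rod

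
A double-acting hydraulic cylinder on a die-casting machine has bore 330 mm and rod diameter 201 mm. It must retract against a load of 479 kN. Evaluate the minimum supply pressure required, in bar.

Rod-side annular area A_ann = π/4 × (330² − 201²) = 53800 mm^2
Retraction: pressure acts on the annular area.
P = F / A = 479 kN / A

P ≈ 89.0 bar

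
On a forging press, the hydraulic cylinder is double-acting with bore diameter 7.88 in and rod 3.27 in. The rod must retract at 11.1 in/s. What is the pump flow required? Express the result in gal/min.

Q ≈ 116 gal/min

Rod-side annular area A_ann = π/4 × (7.88² − 3.27²) = 40.37 in^2
Q = A × v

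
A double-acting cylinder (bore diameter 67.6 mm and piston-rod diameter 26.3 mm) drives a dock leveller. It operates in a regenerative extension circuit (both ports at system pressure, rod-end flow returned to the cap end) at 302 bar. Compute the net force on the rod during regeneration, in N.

With equal pressure on both faces, forces on the annular region cancel; the net push is pressure × rod cross-section.
Rod cross-section A_rod = π/4 × (26.3 mm)² = 543.3 mm^2
F = P × A_rod

F ≈ 16400 N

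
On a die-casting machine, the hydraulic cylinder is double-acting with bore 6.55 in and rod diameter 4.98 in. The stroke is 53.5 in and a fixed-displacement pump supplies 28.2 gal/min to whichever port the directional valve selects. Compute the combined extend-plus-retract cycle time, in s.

Cap-side area A_cap = π/4 × (6.55 in)² = 33.70 in^2
Rod-side annular area A_ann = π/4 × (6.55² − 4.98²) = 14.22 in^2
t_ext = A_cap·L/Q = 16.60 s
t_ret = A_ann·L/Q = 7.006 s
t_cycle = t_ext + t_ret

t ≈ 23.6 s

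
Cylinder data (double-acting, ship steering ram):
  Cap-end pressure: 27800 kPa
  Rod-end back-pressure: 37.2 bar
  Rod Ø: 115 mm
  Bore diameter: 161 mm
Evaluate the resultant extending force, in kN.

F ≈ 529 kN

Cap-side area A_cap = π/4 × (161 mm)² = 20360 mm^2
Rod-side annular area A_ann = π/4 × (161² − 115²) = 9971 mm^2
Net thrust = P_cap·A_cap − P_rod·A_ann = 566.0 kN − 37.09 kN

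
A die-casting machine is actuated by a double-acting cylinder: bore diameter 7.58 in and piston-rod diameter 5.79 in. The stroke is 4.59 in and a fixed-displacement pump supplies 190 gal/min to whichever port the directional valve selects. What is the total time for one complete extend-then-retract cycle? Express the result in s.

t ≈ 0.401 s

Cap-side area A_cap = π/4 × (7.58 in)² = 45.13 in^2
Rod-side annular area A_ann = π/4 × (7.58² − 5.79²) = 18.80 in^2
t_ext = A_cap·L/Q = 0.2832 s
t_ret = A_ann·L/Q = 0.1179 s
t_cycle = t_ext + t_ret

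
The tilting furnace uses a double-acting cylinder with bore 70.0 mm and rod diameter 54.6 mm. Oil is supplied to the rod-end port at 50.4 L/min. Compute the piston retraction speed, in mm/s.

Rod-side annular area A_ann = π/4 × (70.0² − 54.6²) = 1507 mm^2
Flow into the rod-end port fills the annular volume.
v = Q / A

v ≈ 557 mm/s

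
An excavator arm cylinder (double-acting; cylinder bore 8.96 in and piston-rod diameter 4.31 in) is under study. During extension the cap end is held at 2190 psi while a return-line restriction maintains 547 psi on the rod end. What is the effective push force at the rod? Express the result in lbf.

Cap-side area A_cap = π/4 × (8.96 in)² = 63.05 in^2
Rod-side annular area A_ann = π/4 × (8.96² − 4.31²) = 48.46 in^2
Net thrust = P_cap·A_cap − P_rod·A_ann = 1.381e5 lbf − 26510 lbf

F ≈ 1.12e5 lbf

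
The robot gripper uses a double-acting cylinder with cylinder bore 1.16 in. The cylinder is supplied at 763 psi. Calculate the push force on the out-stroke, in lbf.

Cap-side area A_cap = π/4 × (1.16 in)² = 1.057 in^2
F = P × A_cap = 763 psi × A_cap

F ≈ 806 lbf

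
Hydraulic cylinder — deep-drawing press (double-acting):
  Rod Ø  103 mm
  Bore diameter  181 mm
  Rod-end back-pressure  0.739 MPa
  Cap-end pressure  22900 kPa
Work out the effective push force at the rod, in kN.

F ≈ 576 kN

Cap-side area A_cap = π/4 × (181 mm)² = 25730 mm^2
Rod-side annular area A_ann = π/4 × (181² − 103²) = 17400 mm^2
Net thrust = P_cap·A_cap − P_rod·A_ann = 589.2 kN − 12.86 kN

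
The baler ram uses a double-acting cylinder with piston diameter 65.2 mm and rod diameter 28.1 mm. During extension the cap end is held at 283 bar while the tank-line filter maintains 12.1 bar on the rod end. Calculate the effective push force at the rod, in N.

Cap-side area A_cap = π/4 × (65.2 mm)² = 3339 mm^2
Rod-side annular area A_ann = π/4 × (65.2² − 28.1²) = 2719 mm^2
Net thrust = P_cap·A_cap − P_rod·A_ann = 94490 N − 3290 N

F ≈ 91200 N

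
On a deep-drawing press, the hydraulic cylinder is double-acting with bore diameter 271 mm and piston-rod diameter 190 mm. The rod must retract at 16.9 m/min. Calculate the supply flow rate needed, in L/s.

Rod-side annular area A_ann = π/4 × (271² − 190²) = 29330 mm^2
Q = A × v

Q ≈ 8.26 L/s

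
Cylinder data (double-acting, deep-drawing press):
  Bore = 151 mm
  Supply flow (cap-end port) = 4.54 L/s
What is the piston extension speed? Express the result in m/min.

v ≈ 15.2 m/min

Cap-side area A_cap = π/4 × (151 mm)² = 17910 mm^2
v = Q / A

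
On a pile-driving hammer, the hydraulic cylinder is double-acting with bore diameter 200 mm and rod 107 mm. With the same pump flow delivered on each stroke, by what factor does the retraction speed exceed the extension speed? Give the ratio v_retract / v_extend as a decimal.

v_ret/v_ext ≈ 1.40

Cap-side area A_cap = π/4 × (200 mm)² = 31420 mm^2
Rod-side annular area A_ann = π/4 × (200² − 107²) = 22420 mm^2
For equal Q, v ∝ 1/A, so v_ret/v_ext = A_cap/A_ann.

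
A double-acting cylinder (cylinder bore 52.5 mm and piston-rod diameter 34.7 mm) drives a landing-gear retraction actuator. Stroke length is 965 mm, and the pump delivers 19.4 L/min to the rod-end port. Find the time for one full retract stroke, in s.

t ≈ 3.64 s

Rod-side annular area A_ann = π/4 × (52.5² − 34.7²) = 1219 mm^2
Swept volume V = A × L; t = V / Q = A·L / Q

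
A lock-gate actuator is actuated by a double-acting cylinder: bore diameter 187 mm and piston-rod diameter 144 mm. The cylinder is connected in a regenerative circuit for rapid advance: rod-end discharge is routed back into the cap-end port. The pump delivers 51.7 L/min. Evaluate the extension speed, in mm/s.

In regeneration the rod-end outflow joins the pump flow into the cap end, so the net volume the pump must supply per unit advance equals the rod cross-section area.
Rod cross-section A_rod = π/4 × (144 mm)² = 16290 mm^2
v = Q_pump / A_rod

v ≈ 52.9 mm/s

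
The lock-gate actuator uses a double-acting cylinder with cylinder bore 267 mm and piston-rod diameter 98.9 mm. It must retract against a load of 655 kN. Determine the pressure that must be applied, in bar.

Rod-side annular area A_ann = π/4 × (267² − 98.9²) = 48310 mm^2
Retraction: pressure acts on the annular area.
P = F / A = 655 kN / A

P ≈ 136 bar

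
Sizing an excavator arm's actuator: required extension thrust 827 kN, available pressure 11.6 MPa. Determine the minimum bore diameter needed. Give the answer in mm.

Extension force acts on the full piston face: F = P × (π/4)D².
D = √(4F / (πP)) = √(4 × 827 kN / (π × 11.6 MPa))

D ≈ 301 mm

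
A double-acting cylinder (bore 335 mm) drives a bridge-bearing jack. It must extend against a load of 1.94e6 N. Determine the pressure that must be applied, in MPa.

P ≈ 22.0 MPa

Cap-side area A_cap = π/4 × (335 mm)² = 88140 mm^2
P = F / A = 1.94e6 N / A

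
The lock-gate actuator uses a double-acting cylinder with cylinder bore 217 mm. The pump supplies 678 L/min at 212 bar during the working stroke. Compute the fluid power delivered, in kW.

W ≈ 240 kW

Hydraulic power = P × Q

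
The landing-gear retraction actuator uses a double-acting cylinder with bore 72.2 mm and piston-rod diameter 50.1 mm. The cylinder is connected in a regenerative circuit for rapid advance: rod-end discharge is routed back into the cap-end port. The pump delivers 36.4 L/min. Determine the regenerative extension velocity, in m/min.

v ≈ 18.5 m/min

In regeneration the rod-end outflow joins the pump flow into the cap end, so the net volume the pump must supply per unit advance equals the rod cross-section area.
Rod cross-section A_rod = π/4 × (50.1 mm)² = 1971 mm^2
v = Q_pump / A_rod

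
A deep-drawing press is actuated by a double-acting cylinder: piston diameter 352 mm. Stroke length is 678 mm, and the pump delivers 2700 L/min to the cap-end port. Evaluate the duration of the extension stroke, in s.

t ≈ 1.47 s

Cap-side area A_cap = π/4 × (352 mm)² = 97310 mm^2
Swept volume V = A × L; t = V / Q = A·L / Q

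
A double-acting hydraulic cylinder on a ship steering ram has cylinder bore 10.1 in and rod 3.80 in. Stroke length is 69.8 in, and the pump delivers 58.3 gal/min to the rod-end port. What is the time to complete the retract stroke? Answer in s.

t ≈ 21.4 s

Rod-side annular area A_ann = π/4 × (10.1² − 3.80²) = 68.78 in^2
Swept volume V = A × L; t = V / Q = A·L / Q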